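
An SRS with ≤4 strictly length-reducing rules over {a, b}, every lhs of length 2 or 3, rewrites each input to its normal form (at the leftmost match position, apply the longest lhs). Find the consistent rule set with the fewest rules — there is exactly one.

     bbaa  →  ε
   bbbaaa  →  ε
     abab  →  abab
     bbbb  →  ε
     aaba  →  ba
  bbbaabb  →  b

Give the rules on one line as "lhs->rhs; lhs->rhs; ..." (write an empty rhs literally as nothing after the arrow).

  | bbaa => aa => ε
  | bbbaaa => baaa => bb => ε
  | abab
  | bbbb => bb => ε

aa->; aaa->b; bb->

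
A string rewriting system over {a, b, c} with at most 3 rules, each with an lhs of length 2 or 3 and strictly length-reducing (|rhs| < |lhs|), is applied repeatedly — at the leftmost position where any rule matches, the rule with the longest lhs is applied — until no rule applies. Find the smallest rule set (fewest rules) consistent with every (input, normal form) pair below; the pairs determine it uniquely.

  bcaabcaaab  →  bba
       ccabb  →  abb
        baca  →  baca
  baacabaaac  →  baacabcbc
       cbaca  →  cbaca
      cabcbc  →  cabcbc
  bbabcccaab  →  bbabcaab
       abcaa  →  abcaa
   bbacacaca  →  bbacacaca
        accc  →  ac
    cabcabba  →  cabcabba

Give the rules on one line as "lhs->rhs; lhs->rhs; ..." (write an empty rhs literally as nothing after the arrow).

aaa->cb; bbb->aa; cc->

  | bcaabcaaab => bcaabccbb => bcaabbb => bcaaaa => bccba => bba
  | ccabb => abb
  | baca
  | baacabaaac => baacabcbc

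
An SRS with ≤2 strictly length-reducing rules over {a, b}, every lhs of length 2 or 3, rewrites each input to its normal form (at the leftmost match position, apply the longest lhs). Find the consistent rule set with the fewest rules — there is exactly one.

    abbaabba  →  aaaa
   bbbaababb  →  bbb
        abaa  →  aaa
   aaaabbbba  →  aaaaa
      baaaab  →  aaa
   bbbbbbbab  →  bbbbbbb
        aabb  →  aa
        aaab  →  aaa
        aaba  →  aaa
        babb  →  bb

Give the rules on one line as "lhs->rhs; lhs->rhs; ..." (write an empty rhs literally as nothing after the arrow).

ab->a; ba->

  | abbaabba => abaabba => aaabba => aaaba => aaaa
  | bbbaababb => bbababb => bbabb => bbb
  | abaa => aaa
  | aaaabbbba => aaaabbba => aaaabba => aaaaba => aaaaa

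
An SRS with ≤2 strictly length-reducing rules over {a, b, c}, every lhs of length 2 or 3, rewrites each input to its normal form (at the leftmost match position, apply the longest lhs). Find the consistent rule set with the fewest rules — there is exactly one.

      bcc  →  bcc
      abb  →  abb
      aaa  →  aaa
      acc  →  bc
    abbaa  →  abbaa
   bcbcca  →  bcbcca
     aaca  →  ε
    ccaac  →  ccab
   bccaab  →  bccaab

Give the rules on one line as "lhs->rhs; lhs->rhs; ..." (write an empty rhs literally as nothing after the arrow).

  | bcc
  | abb
  | aaa
  | acc => bc

aba->; ac->b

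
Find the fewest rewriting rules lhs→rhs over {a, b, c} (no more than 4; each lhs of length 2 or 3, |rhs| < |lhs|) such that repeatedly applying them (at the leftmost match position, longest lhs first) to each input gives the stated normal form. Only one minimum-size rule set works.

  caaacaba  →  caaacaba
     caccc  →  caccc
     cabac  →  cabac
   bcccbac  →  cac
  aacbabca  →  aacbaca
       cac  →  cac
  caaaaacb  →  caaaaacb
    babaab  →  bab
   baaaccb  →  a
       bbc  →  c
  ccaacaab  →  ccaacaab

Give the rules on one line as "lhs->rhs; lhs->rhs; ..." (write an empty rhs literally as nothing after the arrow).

baa->; bc->c; ccb->

  | caaacaba
  | caccc
  | cabac
  | bcccbac => cccbac => cac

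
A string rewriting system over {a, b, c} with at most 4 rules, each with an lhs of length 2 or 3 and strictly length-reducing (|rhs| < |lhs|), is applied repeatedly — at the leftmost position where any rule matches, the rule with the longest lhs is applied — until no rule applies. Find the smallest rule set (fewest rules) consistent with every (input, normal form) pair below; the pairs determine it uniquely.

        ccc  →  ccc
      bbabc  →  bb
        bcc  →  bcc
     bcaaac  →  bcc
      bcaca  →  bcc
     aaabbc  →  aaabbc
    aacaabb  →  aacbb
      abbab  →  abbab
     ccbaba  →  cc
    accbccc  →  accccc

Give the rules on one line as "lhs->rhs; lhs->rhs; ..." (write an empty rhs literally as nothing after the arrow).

abc->; ca->c; ccb->cc

  | ccc
  | bbabc => bb
  | bcc
  | bcaaac => bcaac => bcac => bcc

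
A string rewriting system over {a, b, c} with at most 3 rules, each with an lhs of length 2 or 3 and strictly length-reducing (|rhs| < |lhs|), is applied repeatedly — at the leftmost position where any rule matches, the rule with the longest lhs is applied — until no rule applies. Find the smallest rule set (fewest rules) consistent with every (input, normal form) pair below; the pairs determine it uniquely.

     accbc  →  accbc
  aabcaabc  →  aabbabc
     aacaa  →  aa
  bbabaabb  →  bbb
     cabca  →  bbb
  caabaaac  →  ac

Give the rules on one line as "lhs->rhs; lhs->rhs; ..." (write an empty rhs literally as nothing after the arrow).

aba->a; baa->; ca->b

  | accbc
  | aabcaabc => aabbabc
  | aacaa => aaba => aa
  | bbabaabb => bbaabb => bbb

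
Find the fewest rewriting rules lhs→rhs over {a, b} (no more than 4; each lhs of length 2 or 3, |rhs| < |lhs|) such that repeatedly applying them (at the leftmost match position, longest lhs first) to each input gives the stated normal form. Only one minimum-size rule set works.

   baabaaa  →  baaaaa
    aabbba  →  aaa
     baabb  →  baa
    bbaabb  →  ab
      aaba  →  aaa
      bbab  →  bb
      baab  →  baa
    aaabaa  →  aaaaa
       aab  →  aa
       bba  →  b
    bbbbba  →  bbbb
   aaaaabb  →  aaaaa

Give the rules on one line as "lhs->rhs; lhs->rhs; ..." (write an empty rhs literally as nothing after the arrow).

  | baabaaa => baaaaa
  | aabbba => aabba => aaba => aaa
  | baabb => baab => baa
  | bbaabb => babb => ab

aab->aa; bab->a; bba->b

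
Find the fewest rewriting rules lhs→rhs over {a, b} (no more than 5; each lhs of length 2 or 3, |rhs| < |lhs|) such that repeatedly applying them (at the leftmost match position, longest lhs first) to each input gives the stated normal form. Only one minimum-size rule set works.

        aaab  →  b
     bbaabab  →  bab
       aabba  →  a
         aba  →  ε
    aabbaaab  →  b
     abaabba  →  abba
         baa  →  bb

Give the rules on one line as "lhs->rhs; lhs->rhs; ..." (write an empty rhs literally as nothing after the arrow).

  | aaab => b
  | bbaabab => bbbbab => bab
  | aabba => bbba => a
  | aba => ε

aa->b; aaa->; aba->; bbb->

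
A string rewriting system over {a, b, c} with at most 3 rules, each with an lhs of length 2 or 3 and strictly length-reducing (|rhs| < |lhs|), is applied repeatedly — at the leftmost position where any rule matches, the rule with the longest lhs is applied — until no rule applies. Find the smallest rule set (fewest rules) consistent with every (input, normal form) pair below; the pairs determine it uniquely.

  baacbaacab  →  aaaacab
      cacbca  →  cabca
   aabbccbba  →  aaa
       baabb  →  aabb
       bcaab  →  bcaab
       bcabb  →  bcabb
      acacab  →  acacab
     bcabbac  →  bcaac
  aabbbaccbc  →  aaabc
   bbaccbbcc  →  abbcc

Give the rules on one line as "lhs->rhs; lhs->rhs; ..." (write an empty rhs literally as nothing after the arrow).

ba->a; cb->b

  | baacbaacab => aacbaacab => aabaacab => aaaacab
  | cacbca => cabca
  | aabbccbba => aabbcbba => aabbbba => aabbba => aabba => aaba => aaa
  | baabb => aabb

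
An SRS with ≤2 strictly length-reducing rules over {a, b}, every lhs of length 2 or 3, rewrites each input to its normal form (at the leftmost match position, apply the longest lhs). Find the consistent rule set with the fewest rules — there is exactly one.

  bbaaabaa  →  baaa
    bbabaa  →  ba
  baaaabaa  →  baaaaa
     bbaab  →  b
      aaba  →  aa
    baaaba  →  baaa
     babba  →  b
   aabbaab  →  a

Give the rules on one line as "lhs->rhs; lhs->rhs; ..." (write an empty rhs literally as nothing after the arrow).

ab->; bba->b

  | bbaaabaa => baabaa => baaa
  | bbabaa => bbaa => ba
  | baaaabaa => baaaaa
  | bbaab => bab => b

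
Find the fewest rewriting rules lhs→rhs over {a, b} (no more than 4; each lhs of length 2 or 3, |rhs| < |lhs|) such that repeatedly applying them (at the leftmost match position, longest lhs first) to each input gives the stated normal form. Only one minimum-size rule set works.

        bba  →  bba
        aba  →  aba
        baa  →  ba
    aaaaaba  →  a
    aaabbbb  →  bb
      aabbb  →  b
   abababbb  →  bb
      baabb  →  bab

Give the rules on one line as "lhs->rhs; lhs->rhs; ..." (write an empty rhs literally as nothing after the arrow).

aa->a; aab->a; abb->b

  | bba
  | aba
  | baa => ba
  | aaaaaba => aaaaba => aaaba => aaba => aa => a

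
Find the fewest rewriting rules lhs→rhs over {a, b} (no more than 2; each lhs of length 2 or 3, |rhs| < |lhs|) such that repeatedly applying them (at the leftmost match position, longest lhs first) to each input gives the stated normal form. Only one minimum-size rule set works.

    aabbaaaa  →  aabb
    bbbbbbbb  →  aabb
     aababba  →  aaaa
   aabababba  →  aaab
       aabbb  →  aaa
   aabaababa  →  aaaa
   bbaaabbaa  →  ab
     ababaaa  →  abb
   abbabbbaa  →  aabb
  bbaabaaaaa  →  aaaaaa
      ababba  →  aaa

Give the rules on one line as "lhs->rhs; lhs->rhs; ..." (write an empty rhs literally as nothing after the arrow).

  | aabbaaaa => aabbaaa => aabbaa => aabba => aabb
  | bbbbbbbb => abbbbb => aabb
  | aababba => aabbba => aaaa
  | aabababba => aabbabba => aabbbba => aaaba => aaab

ba->b; bbb->a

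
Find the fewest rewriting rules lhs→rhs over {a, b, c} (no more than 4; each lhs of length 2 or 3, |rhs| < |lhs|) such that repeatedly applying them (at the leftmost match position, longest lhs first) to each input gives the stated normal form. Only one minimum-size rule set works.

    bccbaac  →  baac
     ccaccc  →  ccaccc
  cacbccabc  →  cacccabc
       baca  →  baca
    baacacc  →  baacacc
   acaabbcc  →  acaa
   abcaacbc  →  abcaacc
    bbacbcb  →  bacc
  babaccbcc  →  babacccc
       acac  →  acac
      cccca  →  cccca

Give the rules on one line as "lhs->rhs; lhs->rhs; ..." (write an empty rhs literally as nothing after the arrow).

  | bccbaac => baac
  | ccaccc
  | cacbccabc => cacccabc
  | baca

bb->b; bcc->; cb->c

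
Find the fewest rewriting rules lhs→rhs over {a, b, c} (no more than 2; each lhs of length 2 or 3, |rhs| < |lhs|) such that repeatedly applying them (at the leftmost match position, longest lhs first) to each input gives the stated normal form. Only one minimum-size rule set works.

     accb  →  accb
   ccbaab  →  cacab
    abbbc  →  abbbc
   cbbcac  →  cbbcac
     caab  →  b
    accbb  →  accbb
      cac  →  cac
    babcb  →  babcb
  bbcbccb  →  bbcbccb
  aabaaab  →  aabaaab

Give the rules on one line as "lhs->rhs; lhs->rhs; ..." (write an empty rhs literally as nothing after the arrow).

caa->; cba->ac

  | accb
  | ccbaab => cacab
  | abbbc
  | cbbcac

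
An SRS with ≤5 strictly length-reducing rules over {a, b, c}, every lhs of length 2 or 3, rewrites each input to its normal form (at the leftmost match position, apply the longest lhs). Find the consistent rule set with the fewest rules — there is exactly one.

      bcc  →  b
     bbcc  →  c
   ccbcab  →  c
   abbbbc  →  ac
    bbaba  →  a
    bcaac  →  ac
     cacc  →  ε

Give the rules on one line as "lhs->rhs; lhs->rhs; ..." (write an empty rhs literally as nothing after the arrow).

  | bcc => b
  | bbcc => ccc => c
  | ccbcab => bcab => bb => c
  | abbbbc => acbbc => accc => ac

ba->a; bb->c; ca->; cc->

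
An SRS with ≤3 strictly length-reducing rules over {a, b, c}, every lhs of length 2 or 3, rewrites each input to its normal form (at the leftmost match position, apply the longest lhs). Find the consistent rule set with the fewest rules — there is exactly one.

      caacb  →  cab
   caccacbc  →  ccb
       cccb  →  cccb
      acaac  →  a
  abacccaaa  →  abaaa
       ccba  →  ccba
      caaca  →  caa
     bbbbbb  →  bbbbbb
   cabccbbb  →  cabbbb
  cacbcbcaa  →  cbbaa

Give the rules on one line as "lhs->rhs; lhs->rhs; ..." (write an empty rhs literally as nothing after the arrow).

ac->; bc->b

  | caacb => cab
  | caccacbc => ccacbc => ccbc => ccb
  | cccb
  | acaac => aac => a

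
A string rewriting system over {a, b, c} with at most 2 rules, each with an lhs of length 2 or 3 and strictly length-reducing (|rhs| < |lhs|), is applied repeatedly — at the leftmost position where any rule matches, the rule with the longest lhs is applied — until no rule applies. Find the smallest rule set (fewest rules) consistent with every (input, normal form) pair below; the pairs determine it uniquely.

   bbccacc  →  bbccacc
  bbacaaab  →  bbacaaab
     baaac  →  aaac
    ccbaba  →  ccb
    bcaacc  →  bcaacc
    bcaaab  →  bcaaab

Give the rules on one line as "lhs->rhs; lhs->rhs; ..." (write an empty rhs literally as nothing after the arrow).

aba->; baa->aa

  | bbccacc
  | bbacaaab
  | baaac => aaac
  | ccbaba => ccb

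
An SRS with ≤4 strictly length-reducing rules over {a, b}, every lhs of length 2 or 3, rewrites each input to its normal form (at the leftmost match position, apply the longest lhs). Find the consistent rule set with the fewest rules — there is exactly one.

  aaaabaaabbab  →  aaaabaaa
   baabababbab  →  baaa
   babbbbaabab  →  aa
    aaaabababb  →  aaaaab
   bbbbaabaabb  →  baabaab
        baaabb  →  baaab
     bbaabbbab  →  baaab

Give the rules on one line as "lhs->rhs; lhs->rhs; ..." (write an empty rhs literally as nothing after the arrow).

  | aaaabaaabbab => aaaabaaabab => aaaabaaa
  | baabababbab => baaabbab => baaabab => baaa
  | babbbbaabab => bbbaabab => aabab => aa
  | aaaabababb => aaaaabb => aaaaab

bab->; bb->b; bbb->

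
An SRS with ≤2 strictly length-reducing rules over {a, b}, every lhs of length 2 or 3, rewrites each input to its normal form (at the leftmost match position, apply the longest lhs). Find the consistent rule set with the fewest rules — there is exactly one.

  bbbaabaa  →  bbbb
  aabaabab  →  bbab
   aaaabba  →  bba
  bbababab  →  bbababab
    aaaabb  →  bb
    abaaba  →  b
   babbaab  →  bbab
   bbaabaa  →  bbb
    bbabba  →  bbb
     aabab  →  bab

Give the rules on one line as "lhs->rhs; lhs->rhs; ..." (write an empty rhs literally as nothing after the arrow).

aa->; abb->ba

  | bbbaabaa => bbbbaa => bbbb
  | aabaabab => baabab => bbab
  | aaaabba => aabba => bba
  | bbababab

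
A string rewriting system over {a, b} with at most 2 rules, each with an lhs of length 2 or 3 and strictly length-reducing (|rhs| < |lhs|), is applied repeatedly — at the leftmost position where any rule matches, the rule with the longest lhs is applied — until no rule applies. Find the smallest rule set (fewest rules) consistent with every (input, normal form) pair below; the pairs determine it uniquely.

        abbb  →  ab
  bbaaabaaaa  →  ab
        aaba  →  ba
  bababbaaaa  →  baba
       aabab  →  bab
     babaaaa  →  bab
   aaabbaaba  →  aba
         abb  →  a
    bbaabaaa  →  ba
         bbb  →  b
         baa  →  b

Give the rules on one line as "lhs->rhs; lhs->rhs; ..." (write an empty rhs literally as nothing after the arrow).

aa->; bb->

  | abbb => ab
  | bbaaabaaaa => aaabaaaa => abaaaa => abaa => ab
  | aaba => ba
  | bababbaaaa => babaaaaa => babaaa => baba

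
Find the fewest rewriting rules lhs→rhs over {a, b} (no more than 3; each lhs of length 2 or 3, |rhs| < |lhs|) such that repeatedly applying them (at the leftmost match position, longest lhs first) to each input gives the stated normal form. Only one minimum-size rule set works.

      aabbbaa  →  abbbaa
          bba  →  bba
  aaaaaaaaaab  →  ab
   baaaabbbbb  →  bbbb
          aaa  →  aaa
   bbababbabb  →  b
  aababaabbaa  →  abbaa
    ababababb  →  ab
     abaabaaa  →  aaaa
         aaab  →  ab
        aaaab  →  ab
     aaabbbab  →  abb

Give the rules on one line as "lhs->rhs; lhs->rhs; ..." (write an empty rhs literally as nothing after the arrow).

aab->ab; bab->

  | aabbbaa => abbbaa
  | bba
  | aaaaaaaaaab => aaaaaaaaab => aaaaaaaab => aaaaaaab => aaaaaab => aaaaab => aaaab => aaab => aab => ab
  | baaaabbbbb => baaabbbbb => baabbbbb => babbbbb => bbbb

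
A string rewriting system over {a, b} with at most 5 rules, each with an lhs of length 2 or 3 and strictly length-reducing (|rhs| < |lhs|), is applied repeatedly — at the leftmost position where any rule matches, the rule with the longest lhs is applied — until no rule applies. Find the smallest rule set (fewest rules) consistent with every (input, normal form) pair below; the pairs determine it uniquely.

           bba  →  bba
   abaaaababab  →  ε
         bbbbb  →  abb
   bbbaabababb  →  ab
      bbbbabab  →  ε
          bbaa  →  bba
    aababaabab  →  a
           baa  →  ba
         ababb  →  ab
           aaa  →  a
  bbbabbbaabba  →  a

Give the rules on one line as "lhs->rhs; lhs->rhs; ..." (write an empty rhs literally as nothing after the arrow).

aa->a; aab->; bab->; bbb->a

  | bba
  | abaaaababab => abaaababab => abaababab => ababab => aab => ε
  | bbbbb => abb
  | bbbaabababb => aaabababb => aabababb => ababb => ab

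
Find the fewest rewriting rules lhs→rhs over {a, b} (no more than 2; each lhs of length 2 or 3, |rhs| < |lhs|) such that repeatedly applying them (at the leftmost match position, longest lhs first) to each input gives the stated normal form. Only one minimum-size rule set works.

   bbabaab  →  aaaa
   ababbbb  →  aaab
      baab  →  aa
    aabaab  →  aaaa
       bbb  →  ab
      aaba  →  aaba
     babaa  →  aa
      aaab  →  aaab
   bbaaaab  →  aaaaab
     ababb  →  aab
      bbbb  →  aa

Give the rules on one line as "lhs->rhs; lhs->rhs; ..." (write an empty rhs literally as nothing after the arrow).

baa->ab; bb->a

  | bbabaab => aabaab => aaabb => aaaa
  | ababbbb => abaabb => aabbb => aaab
  | baab => abb => aa
  | aabaab => aaabb => aaaa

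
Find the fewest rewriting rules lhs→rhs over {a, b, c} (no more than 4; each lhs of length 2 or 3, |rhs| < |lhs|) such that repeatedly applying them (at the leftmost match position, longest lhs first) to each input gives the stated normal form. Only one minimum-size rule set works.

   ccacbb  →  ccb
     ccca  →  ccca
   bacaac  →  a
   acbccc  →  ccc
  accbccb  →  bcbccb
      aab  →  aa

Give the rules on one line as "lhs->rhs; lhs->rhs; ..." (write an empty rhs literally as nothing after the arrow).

ab->a; ac->b; bb->

  | ccacbb => ccbbb => ccb
  | ccca
  | bacaac => bbaac => aac => ab => a
  | acbccc => bbccc => ccc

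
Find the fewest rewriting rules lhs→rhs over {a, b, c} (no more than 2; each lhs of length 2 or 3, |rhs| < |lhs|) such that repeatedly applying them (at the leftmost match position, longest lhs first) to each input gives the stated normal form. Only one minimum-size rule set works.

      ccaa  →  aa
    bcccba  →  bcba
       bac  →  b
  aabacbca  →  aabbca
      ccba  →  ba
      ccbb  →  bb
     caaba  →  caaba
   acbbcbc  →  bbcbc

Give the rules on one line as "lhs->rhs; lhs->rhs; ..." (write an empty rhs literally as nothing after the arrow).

ac->; cc->

  | ccaa => aa
  | bcccba => bcba
  | bac => b
  | aabacbca => aabbca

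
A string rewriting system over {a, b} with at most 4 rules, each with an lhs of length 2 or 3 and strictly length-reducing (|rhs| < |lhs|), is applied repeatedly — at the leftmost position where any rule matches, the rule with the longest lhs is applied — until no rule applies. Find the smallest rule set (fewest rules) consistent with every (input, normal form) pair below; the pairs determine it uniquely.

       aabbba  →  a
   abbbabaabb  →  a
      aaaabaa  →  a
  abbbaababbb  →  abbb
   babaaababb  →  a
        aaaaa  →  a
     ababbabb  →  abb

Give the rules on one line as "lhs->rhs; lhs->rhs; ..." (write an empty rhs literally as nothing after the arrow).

  | aabbba => aabba => aaba => aaa => aa => a
  | abbbabaabb => abbaabb => aabb => aab => aa => a
  | aaaabaa => aaabaa => aabaa => aaaa => aaa => aa => a
  | abbbaababbb => abababbb => ababbb => abbb

aa->a; aab->aa; ba->; bba->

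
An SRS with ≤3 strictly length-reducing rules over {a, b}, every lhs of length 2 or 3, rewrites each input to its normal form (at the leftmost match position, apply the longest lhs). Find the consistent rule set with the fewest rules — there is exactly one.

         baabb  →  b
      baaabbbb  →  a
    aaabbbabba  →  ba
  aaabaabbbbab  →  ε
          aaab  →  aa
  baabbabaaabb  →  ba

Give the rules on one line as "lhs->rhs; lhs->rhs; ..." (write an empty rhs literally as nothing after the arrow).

ab->; bb->a

  | baabb => bab => b
  | baaabbbb => baabbb => babb => bb => a
  | aaabbbabba => aabbabba => ababba => abba => ba
  | aaabaabbbbab => aaaabbbbab => aaabbbab => aabbab => abab => ab => ε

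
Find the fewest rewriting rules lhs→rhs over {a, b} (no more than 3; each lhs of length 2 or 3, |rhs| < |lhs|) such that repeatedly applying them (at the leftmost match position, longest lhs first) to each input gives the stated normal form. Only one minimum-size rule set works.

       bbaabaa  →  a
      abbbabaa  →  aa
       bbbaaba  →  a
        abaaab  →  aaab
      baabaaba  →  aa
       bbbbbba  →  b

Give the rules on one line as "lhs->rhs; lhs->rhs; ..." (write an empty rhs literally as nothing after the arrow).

ba->; bbb->b

  | bbaabaa => babaa => baa => a
  | abbbabaa => ababaa => abaa => aa
  | bbbaaba => baaba => aba => a
  | abaaab => aaab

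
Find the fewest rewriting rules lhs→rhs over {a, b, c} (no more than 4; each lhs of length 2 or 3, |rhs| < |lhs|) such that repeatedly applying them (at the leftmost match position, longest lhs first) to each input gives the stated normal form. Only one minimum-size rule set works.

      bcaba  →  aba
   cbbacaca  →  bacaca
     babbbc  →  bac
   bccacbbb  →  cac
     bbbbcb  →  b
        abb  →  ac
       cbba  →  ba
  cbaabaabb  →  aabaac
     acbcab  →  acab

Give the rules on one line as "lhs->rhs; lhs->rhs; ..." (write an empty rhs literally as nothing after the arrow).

  | bcaba => aba
  | cbbacaca => bacaca
  | babbbc => bacbc => bac
  | bccacbbb => cacbbb => cabb => cac

bb->c; bc->; cb->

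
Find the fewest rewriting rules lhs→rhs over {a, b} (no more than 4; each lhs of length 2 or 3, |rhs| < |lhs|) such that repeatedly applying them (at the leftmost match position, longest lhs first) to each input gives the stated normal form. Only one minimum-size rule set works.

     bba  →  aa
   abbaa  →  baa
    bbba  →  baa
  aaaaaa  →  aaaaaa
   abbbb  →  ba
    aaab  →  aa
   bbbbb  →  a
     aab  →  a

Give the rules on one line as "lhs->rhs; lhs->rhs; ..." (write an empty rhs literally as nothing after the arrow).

ab->; bb->a; bbb->ba

  | bba => aa
  | abbaa => baa
  | bbba => baa
  | aaaaaa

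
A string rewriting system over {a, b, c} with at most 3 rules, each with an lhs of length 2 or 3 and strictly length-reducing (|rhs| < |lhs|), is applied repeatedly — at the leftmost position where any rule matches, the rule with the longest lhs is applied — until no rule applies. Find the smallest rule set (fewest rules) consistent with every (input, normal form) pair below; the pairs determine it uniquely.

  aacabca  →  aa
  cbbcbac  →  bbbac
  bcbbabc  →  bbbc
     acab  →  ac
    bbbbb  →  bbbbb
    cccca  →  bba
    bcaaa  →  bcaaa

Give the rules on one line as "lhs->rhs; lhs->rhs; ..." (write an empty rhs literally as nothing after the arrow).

  | aacabca => aacca => aaba => aa
  | cbbcbac => bbcbac => bbbac
  | bcbbabc => bbbabc => bbbc
  | acab => ac

ab->; cb->b; cc->b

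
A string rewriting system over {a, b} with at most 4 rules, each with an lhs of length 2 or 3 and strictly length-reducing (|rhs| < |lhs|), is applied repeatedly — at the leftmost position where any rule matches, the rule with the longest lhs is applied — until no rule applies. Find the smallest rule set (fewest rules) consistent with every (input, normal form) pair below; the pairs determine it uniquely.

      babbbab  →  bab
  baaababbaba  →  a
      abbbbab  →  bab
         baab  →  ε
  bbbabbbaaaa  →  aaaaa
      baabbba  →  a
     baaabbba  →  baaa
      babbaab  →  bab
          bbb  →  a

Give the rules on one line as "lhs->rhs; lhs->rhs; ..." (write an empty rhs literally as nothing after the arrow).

  | babbbab => baaab => bab
  | baaababbaba => bababbaba => babbaba => baaba => bba => a
  | abbbbab => aabab => bab
  | baab => bb => ε

aab->b; aba->a; bb->; bbb->a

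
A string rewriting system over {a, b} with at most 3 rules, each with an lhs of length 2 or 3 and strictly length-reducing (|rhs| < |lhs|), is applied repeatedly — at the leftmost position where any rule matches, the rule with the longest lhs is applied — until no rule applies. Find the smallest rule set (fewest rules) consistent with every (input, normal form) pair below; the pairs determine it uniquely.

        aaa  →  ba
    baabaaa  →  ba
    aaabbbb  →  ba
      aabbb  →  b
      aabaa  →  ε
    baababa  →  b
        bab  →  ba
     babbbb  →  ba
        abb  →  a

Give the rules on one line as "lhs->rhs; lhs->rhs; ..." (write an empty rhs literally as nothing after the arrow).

aa->b; ab->a; bbb->

  | aaa => ba
  | baabaaa => bbbaaa => aaa => ba
  | aaabbbb => babbbb => babbb => babb => bab => ba
  | aabbb => bbbb => b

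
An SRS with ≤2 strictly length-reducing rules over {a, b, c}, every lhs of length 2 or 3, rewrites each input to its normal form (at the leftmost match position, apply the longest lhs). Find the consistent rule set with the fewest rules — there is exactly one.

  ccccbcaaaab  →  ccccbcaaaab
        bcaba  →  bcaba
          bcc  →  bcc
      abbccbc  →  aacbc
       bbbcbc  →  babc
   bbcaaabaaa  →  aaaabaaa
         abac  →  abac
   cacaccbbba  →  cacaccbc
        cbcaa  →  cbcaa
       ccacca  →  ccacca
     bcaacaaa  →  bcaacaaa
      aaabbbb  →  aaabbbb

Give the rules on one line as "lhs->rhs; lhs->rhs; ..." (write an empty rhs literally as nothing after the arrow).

  | ccccbcaaaab
  | bcaba
  | bcc
  | abbccbc => aacbc

bba->c; bbc->a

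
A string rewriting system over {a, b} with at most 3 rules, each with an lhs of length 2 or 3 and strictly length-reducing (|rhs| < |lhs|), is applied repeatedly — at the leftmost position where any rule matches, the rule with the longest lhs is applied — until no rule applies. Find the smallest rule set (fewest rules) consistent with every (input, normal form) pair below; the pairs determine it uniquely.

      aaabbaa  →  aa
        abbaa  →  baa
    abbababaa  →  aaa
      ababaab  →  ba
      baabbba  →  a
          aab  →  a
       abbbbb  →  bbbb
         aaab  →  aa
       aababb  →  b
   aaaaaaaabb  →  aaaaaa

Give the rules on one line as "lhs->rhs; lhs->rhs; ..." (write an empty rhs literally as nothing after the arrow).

  | aaabbaa => aabaa => aa
  | abbaa => baa
  | abbababaa => bababaa => aaabaa => aaa
  | ababaab => baab => ba

ab->; aba->; bab->aa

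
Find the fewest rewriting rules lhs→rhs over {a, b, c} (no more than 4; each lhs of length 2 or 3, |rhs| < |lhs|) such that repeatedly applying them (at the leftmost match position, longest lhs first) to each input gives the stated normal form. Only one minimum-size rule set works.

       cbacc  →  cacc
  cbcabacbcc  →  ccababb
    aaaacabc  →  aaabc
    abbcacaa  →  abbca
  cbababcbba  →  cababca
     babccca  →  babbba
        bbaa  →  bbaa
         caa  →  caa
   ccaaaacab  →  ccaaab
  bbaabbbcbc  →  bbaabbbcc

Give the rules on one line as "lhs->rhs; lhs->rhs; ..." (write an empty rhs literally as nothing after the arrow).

  | cbacc => cacc
  | cbcabacbcc => ccabacbcc => ccabaccc => ccababb
  | aaaacabc => aaabc
  | abbcacaa => abbca

aca->; cb->c; ccc->bb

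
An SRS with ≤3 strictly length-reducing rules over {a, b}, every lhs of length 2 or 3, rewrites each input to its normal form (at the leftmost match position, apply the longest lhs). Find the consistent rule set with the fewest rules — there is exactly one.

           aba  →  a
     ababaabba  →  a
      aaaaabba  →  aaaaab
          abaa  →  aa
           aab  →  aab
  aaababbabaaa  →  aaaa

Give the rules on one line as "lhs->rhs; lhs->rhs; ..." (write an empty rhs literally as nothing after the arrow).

ba->; bab->bb; bbb->b

  | aba => a
  | ababaabba => abbaabba => ababba => abbba => aba => a
  | aaaaabba => aaaaab
  | abaa => aa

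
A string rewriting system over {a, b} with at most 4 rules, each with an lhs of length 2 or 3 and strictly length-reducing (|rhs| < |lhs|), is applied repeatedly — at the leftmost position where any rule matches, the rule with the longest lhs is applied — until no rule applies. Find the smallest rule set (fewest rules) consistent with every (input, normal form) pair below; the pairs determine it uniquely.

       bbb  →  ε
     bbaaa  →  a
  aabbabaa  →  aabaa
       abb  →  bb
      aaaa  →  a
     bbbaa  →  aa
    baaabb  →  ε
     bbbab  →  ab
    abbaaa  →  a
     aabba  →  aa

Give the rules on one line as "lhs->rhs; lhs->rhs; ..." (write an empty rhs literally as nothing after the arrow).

  | bbb => ε
  | bbaaa => aaaa => a
  | aabbabaa => abbabaa => bbabaa => aabaa
  | abb => bb

aaa->; abb->bb; bba->aa; bbb->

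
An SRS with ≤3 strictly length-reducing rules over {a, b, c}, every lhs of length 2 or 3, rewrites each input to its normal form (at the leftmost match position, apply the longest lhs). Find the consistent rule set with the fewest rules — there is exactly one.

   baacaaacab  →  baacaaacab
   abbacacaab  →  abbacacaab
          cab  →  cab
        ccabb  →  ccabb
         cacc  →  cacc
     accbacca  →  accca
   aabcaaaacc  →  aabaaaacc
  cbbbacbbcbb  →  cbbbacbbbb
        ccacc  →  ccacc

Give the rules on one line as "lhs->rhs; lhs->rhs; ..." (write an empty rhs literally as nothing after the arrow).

  | baacaaacab
  | abbacacaab
  | cab
  | ccabb

bc->b; cba->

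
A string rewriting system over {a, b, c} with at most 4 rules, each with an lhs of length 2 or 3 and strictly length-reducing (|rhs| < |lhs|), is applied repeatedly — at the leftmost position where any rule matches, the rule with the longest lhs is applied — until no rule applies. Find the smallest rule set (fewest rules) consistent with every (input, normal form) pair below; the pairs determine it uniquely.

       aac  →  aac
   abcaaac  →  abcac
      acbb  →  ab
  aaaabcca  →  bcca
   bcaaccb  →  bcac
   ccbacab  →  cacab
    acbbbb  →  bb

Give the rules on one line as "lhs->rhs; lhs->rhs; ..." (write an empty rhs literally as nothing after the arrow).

aab->b; abb->b; caa->ca; cb->

  | aac
  | abcaaac => abcaac => abcac
  | acbb => ab
  | aaaabcca => aabcca => bcca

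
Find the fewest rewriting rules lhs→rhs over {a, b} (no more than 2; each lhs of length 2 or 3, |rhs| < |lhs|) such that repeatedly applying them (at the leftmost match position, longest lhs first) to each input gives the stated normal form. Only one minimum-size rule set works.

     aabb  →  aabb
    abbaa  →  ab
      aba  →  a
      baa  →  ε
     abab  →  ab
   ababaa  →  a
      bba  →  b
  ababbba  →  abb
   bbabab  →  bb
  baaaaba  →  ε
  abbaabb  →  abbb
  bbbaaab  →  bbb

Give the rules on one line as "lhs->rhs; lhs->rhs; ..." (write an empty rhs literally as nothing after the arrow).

  | aabb
  | abbaa => abba => ab
  | aba => a
  | baa => ba => ε

ba->; baa->ba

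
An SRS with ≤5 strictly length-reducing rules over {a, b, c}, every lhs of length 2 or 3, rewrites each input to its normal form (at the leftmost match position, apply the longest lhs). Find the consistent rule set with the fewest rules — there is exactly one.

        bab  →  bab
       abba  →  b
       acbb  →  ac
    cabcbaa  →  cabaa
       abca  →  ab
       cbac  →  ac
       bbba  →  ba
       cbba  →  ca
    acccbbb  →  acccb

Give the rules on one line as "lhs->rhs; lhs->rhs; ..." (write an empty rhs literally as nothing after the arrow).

abb->bc; bb->; bca->b; cba->a

  | bab
  | abba => bca => b
  | acbb => ac
  | cabcbaa => cabaa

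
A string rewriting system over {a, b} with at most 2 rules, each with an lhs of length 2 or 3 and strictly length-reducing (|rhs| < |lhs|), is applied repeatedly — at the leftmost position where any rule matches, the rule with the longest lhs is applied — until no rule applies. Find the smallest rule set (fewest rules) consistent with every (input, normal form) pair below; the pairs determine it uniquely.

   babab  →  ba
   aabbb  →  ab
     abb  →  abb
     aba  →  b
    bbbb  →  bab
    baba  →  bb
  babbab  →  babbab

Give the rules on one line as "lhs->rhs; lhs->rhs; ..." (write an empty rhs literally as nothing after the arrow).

  | babab => bbb => ba
  | aabbb => aaba => ab
  | abb
  | aba => b

aba->b; bbb->ba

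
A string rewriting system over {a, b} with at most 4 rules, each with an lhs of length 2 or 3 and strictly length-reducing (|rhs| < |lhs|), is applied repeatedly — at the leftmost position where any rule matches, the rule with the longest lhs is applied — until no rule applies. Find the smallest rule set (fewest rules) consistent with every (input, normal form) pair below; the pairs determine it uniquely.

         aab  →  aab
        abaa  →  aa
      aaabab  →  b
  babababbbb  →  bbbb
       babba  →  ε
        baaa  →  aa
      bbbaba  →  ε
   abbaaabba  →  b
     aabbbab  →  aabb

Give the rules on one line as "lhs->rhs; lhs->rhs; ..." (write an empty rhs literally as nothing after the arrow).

  | aab
  | abaa => aa
  | aaabab => bbab => b
  | babababbbb => bababbbb => babbbb => bbbb

aaa->b; ba->; bba->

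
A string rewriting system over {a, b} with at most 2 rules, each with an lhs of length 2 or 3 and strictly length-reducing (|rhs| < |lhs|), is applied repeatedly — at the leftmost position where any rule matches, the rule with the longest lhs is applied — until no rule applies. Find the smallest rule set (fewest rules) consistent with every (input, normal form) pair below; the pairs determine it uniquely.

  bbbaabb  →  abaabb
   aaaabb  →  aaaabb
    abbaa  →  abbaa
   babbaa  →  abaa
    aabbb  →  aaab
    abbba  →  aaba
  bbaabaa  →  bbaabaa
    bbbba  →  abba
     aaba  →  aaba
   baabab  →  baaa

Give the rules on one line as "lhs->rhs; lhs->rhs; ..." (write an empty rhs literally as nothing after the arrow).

bab->a; bbb->ab

  | bbbaabb => abaabb
  | aaaabb
  | abbaa
  | babbaa => abaa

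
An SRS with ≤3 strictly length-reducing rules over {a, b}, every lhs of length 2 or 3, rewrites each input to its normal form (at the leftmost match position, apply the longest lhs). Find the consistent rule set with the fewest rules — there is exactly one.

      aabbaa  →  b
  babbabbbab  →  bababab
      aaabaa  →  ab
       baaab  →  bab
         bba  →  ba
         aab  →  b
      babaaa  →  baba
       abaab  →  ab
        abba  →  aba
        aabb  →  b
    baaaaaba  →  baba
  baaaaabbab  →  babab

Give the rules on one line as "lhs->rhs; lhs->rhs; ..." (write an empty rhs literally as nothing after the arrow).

aa->; bb->b

  | aabbaa => bbaa => baa => b
  | babbabbbab => bababbbab => bababbab => bababab
  | aaabaa => abaa => ab
  | baaab => bab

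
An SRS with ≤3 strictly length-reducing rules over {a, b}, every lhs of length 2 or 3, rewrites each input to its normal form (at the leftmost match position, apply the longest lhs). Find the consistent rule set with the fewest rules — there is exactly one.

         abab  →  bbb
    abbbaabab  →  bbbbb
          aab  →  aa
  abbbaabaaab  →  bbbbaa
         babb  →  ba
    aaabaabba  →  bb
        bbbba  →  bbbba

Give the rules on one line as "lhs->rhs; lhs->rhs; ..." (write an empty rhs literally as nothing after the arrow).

ab->a; aba->bb

  | abab => bbb
  | abbbaabab => abbaabab => abaabab => bbabab => bbbbb
  | aab => aa
  | abbbaabaaab => abbaabaaab => abaabaaab => bbabaaab => bbbbaab => bbbbaa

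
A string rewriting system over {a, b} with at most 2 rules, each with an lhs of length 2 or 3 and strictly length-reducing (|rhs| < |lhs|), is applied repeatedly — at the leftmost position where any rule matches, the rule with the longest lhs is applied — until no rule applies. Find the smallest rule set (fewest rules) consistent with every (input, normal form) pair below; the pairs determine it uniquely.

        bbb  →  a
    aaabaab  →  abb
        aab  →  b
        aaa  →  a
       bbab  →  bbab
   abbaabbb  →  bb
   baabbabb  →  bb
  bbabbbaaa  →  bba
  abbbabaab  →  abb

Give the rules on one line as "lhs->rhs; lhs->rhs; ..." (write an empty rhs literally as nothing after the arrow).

aa->; bbb->a

  | bbb => a
  | aaabaab => abaab => abb
  | aab => b
  | aaa => a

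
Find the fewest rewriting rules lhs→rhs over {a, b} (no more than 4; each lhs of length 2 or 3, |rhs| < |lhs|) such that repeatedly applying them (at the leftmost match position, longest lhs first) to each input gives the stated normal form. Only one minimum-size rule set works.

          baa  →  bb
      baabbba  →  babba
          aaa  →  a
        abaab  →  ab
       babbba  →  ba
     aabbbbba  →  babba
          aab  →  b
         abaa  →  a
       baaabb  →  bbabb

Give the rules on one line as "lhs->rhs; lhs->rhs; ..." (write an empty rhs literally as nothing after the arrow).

  | baa => bb
  | baabbba => bbbbba => babba
  | aaa => a
  | abaab => ab

aa->; aba->; baa->bb; bbb->ba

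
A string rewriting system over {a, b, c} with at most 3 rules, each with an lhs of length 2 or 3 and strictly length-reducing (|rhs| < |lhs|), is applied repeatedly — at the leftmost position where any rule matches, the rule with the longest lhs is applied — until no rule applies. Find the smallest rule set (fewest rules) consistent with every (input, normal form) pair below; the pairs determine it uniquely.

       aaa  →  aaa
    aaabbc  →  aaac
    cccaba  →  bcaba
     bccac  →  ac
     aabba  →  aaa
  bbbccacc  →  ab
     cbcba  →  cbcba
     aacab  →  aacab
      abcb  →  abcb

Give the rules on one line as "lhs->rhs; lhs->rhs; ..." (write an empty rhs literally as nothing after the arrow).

bb->; cc->b

  | aaa
  | aaabbc => aaac
  | cccaba => bcaba
  | bccac => bbac => ac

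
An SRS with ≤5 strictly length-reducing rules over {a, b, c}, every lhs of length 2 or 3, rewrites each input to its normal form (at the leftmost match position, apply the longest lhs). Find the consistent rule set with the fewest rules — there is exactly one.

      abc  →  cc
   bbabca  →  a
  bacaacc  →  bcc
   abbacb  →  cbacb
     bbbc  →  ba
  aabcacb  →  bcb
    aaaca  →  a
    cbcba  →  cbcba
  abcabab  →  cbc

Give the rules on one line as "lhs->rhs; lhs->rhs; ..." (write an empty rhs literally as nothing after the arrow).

  | abc => cc
  | bbabca => bbcca => aca => a
  | bacaacc => baacc => bcc
  | abbacb => cbacb

aa->; ab->c; bbc->a; ca->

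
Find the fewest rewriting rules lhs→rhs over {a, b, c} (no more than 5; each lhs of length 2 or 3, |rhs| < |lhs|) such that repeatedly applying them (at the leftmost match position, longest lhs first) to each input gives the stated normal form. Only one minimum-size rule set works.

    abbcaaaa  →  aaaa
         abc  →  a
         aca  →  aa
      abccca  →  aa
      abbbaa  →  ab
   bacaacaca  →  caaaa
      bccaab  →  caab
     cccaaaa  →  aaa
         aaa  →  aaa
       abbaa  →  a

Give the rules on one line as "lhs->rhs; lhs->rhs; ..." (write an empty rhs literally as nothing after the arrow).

  | abbcaaaa => abaaaa => aaaa
  | abc => a
  | aca => aa
  | abccca => acca => aca => aa

ac->a; ba->; bc->; ccc->b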